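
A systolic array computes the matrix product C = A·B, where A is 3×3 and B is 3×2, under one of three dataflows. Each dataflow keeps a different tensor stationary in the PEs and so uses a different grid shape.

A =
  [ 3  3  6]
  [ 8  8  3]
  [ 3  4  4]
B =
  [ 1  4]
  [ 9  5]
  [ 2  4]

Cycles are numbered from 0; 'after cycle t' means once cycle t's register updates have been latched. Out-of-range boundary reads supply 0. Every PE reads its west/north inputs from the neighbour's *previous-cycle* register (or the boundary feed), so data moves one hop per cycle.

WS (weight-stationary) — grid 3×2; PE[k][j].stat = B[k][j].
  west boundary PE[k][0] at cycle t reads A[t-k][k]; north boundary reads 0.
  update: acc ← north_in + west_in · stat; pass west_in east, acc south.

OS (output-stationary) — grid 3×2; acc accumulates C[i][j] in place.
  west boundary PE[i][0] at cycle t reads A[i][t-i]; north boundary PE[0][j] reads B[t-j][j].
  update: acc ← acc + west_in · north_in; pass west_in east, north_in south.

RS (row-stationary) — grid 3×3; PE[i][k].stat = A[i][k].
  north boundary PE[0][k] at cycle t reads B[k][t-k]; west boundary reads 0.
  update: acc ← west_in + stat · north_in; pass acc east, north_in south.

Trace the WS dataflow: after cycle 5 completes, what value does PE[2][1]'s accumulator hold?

PE[2][1].acc = 48

WS 3×2: PE[2][1] cycle-by-cycle (with neighbour feeds):
  @0  [1,1]  acc 0  |  →0  ↓0
  @0  [2,0]  acc 0  |  →0  ↓0
  @0  [2,1]  acc 0  |  →0  ↓0
  @1  [1,1]  acc 0  |  →0  ↓0
  @1  [2,0]  acc 0  |  →0  ↓0
  @1  [2,1]  acc 0  |  →0  ↓0
  @2  [1,1]  acc 27  |  →3  ↓27
  @2  [2,0]  acc 42  |  →6  ↓42
  @2  [2,1]  acc 0  |  →0  ↓0
  @3  [1,1]  acc 72  |  →8  ↓72
  @3  [2,0]  acc 86  |  →3  ↓86
  @3  [2,1]  acc 51  |  →6  ↓51
  @4  [1,1]  acc 32  |  →4  ↓32
  @4  [2,0]  acc 47  |  →4  ↓47
  @4  [2,1]  acc 84  |  →3  ↓84
  @5  [1,1]  acc 0  |  →0  ↓0
  @5  [2,0]  acc 0  |  →0  ↓0
  @5  [2,1]  acc 48  |  →4  ↓48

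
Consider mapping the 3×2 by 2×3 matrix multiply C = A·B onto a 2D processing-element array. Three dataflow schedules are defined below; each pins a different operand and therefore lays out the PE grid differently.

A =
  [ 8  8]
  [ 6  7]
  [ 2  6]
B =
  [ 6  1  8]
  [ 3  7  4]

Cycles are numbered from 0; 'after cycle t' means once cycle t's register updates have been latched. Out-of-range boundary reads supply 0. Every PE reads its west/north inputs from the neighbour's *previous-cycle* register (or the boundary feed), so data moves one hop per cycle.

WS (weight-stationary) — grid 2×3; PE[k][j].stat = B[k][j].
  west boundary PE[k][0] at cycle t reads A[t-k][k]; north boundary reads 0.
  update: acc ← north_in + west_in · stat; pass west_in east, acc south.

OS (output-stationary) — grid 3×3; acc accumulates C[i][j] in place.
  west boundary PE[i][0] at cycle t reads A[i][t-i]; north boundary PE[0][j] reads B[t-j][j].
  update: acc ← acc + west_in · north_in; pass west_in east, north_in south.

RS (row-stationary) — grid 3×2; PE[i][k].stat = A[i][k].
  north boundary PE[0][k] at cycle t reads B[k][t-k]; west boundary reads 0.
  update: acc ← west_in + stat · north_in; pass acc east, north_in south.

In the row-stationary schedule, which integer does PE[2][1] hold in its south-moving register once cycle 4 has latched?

register = 7

RS 3×2: PE[2][1] cycle-by-cycle (with neighbour feeds):
  cycle 0: PE[1][1] → acc 0, east 0, south 0
  cycle 0: PE[2][0] → acc 0, east 0, south 0
  cycle 0: PE[2][1] → acc 0, east 0, south 0
  cycle 1: PE[1][1] → acc 0, east 0, south 0
  cycle 1: PE[2][0] → acc 0, east 0, south 0
  cycle 1: PE[2][1] → acc 0, east 0, south 0
  cycle 2: PE[1][1] → acc 57, east 57, south 3
  cycle 2: PE[2][0] → acc 12, east 12, south 6
  cycle 2: PE[2][1] → acc 0, east 0, south 0
  cycle 3: PE[1][1] → acc 55, east 55, south 7
  cycle 3: PE[2][0] → acc 2, east 2, south 1
  cycle 3: PE[2][1] → acc 30, east 30, south 3
  cycle 4: PE[1][1] → acc 76, east 76, south 4
  cycle 4: PE[2][0] → acc 16, east 16, south 8
  cycle 4: PE[2][1] → acc 44, east 44, south 7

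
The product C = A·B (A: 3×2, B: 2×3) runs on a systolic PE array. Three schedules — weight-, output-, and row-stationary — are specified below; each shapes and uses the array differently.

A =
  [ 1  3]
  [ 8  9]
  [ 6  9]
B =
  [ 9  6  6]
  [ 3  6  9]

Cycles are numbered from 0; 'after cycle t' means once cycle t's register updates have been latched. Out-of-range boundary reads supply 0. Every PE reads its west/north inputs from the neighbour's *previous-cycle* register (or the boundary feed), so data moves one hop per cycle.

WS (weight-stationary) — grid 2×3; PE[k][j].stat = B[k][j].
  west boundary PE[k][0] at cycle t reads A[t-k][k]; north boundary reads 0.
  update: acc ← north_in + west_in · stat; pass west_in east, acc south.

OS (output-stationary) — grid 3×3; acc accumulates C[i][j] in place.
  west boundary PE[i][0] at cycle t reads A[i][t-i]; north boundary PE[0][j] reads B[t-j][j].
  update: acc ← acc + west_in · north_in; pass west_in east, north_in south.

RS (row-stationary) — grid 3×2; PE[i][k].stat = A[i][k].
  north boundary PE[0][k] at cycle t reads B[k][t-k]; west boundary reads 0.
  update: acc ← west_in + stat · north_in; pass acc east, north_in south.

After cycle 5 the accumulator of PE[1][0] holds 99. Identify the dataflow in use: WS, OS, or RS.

dataflow = OS

WS [2×3] PE[1][0] across cycles:
  c0 r1c0: 0 / 0 / 0
  c1 r1c0: 18 / 3 / 18
  c2 r1c0: 99 / 9 / 99
  c3 r1c0: 81 / 9 / 81
  c4 r1c0: 0 / 0 / 0
  c5 r1c0: 0 / 0 / 0
OS [3×3] PE[1][0] across cycles:
  c0 r1c0: 0 / 0 / 0
  c1 r1c0: 72 / 8 / 9
  c2 r1c0: 99 / 9 / 3
  c3 r1c0: 99 / 0 / 0
  c4 r1c0: 99 / 0 / 0
  c5 r1c0: 99 / 0 / 0
RS [3×2] PE[1][0] across cycles:
  c0 r1c0: 0 / 0 / 0
  c1 r1c0: 72 / 72 / 9
  c2 r1c0: 48 / 48 / 6
  c3 r1c0: 48 / 48 / 6
  c4 r1c0: 0 / 0 / 0
  c5 r1c0: 0 / 0 / 0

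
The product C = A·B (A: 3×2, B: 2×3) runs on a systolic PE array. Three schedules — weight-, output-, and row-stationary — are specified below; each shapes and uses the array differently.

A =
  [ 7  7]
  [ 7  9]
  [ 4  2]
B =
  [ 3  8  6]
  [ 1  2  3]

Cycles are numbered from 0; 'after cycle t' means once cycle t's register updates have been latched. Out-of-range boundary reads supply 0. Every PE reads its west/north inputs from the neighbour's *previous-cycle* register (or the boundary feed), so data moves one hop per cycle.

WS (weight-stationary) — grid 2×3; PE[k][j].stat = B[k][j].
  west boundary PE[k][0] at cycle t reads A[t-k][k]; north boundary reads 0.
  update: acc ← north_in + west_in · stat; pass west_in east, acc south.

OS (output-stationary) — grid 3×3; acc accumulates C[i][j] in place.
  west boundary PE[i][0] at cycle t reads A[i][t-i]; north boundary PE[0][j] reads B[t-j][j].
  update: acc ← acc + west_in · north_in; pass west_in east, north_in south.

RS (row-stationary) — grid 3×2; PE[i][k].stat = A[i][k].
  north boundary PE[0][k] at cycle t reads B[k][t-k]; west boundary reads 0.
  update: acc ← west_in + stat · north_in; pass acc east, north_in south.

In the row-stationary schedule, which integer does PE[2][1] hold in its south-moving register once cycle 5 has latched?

RS (3×2). Following PE[2][1] plus its west/north inputs:
  0: (1,1).acc=0  regs=<0,0>
  0: (2,0).acc=0  regs=<0,0>
  0: (2,1).acc=0  regs=<0,0>
  1: (1,1).acc=0  regs=<0,0>
  1: (2,0).acc=0  regs=<0,0>
  1: (2,1).acc=0  regs=<0,0>
  2: (1,1).acc=30  regs=<30,1>
  2: (2,0).acc=12  regs=<12,3>
  2: (2,1).acc=0  regs=<0,0>
  3: (1,1).acc=74  regs=<74,2>
  3: (2,0).acc=32  regs=<32,8>
  3: (2,1).acc=14  regs=<14,1>
  4: (1,1).acc=69  regs=<69,3>
  4: (2,0).acc=24  regs=<24,6>
  4: (2,1).acc=36  regs=<36,2>
  5: (1,1).acc=0  regs=<0,0>
  5: (2,0).acc=0  regs=<0,0>
  5: (2,1).acc=30  regs=<30,3>

register = 3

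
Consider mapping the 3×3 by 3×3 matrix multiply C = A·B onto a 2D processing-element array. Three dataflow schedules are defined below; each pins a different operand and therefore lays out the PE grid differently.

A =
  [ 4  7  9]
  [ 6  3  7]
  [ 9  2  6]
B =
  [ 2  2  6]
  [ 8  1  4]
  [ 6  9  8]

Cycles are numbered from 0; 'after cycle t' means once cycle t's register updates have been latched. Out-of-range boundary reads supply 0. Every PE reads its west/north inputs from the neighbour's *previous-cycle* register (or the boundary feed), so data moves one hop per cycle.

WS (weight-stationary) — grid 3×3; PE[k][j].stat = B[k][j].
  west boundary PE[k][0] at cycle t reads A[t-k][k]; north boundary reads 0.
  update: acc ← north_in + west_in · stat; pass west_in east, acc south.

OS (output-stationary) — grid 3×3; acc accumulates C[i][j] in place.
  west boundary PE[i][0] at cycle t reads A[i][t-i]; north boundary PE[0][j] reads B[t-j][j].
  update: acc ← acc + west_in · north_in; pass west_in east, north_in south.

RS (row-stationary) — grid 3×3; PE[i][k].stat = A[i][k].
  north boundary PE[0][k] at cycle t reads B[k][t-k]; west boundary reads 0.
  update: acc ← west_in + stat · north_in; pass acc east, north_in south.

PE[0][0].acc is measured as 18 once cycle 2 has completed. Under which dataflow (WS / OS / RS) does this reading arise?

WS [3×3] PE[0][0] across cycles:
  0: (0,0).acc=8  regs=<4,8>
  1: (0,0).acc=12  regs=<6,12>
  2: (0,0).acc=18  regs=<9,18>
OS [3×3] PE[0][0] across cycles:
  0: (0,0).acc=8  regs=<4,2>
  1: (0,0).acc=64  regs=<7,8>
  2: (0,0).acc=118  regs=<9,6>
RS [3×3] PE[0][0] across cycles:
  0: (0,0).acc=8  regs=<8,2>
  1: (0,0).acc=8  regs=<8,2>
  2: (0,0).acc=24  regs=<24,6>

dataflow = WS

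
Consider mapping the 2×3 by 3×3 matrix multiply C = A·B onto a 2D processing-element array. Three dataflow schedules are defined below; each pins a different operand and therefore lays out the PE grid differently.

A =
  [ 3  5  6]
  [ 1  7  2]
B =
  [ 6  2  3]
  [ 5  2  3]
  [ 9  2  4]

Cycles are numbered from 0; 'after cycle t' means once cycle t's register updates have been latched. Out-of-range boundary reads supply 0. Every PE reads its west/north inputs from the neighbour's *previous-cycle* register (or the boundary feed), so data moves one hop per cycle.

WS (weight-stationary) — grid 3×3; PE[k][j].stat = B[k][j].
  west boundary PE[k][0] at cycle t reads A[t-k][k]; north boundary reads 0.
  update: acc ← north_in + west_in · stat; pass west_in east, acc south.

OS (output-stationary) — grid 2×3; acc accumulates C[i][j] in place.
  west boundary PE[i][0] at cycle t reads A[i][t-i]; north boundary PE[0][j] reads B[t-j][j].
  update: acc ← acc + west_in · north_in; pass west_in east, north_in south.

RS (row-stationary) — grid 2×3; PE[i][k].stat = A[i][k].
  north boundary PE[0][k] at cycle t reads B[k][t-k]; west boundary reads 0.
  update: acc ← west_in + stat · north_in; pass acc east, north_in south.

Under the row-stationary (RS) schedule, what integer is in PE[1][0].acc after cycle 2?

RS 2×3: PE[1][0] cycle-by-cycle (with neighbour feeds):
  t=0 PE[0][0]: acc=18 h=18 v=6
  t=0 PE[1][0]: acc=0 h=0 v=0
  t=1 PE[0][0]: acc=6 h=6 v=2
  t=1 PE[1][0]: acc=6 h=6 v=6
  t=2 PE[0][0]: acc=9 h=9 v=3
  t=2 PE[1][0]: acc=2 h=2 v=2

PE[1][0].acc = 2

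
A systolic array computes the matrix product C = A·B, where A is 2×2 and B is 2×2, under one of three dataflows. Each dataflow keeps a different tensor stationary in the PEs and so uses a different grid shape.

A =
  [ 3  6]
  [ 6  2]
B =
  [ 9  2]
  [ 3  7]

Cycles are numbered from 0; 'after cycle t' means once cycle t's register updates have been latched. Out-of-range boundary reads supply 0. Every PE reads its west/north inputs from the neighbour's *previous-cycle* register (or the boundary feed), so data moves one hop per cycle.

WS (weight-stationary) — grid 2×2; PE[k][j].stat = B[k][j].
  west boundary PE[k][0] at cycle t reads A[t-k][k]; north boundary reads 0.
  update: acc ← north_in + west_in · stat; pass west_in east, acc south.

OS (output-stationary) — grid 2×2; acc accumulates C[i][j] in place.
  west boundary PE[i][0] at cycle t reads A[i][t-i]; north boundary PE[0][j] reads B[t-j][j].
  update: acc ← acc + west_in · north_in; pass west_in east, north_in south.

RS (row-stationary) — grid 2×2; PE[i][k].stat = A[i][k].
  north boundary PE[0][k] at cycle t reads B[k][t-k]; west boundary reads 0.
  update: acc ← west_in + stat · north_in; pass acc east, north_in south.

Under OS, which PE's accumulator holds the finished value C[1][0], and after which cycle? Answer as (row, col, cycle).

(row, col, cycle) = (1, 0, 2)

Under OS, C[1][0] lands at PE[1][0]:
  after 0 — PE[1][0] acc=0, pass-E 0, pass-S 0
  after 1 — PE[1][0] acc=54, pass-E 6, pass-S 9
  after 2 — PE[1][0] acc=60, pass-E 2, pass-S 3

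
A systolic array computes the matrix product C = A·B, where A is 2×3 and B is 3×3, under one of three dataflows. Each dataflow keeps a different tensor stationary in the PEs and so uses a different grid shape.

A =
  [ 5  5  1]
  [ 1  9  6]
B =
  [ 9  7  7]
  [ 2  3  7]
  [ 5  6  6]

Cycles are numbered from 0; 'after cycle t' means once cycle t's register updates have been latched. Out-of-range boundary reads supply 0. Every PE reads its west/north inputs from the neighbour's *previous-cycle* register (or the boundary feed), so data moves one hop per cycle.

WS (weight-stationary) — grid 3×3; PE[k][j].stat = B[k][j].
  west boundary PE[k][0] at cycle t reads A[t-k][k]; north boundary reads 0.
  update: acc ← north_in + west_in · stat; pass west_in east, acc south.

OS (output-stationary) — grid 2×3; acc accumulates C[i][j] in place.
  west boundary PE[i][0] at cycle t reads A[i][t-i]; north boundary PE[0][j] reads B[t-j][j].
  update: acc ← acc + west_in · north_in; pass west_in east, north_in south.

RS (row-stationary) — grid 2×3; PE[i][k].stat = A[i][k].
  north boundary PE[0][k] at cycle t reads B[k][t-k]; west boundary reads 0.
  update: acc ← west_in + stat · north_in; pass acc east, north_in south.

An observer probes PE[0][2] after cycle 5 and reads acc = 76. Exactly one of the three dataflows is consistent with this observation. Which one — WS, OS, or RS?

WS [3×3] PE[0][2] across cycles:
  after 0 — PE[0][2] acc=0, pass-E 0, pass-S 0
  after 1 — PE[0][2] acc=0, pass-E 0, pass-S 0
  after 2 — PE[0][2] acc=35, pass-E 5, pass-S 35
  after 3 — PE[0][2] acc=7, pass-E 1, pass-S 7
  after 4 — PE[0][2] acc=0, pass-E 0, pass-S 0
  after 5 — PE[0][2] acc=0, pass-E 0, pass-S 0
OS [2×3] PE[0][2] across cycles:
  after 0 — PE[0][2] acc=0, pass-E 0, pass-S 0
  after 1 — PE[0][2] acc=0, pass-E 0, pass-S 0
  after 2 — PE[0][2] acc=35, pass-E 5, pass-S 7
  after 3 — PE[0][2] acc=70, pass-E 5, pass-S 7
  after 4 — PE[0][2] acc=76, pass-E 1, pass-S 6
  after 5 — PE[0][2] acc=76, pass-E 0, pass-S 0
RS [2×3] PE[0][2] across cycles:
  after 0 — PE[0][2] acc=0, pass-E 0, pass-S 0
  after 1 — PE[0][2] acc=0, pass-E 0, pass-S 0
  after 2 — PE[0][2] acc=60, pass-E 60, pass-S 5
  after 3 — PE[0][2] acc=56, pass-E 56, pass-S 6
  after 4 — PE[0][2] acc=76, pass-E 76, pass-S 6
  after 5 — PE[0][2] acc=0, pass-E 0, pass-S 0

dataflow = OS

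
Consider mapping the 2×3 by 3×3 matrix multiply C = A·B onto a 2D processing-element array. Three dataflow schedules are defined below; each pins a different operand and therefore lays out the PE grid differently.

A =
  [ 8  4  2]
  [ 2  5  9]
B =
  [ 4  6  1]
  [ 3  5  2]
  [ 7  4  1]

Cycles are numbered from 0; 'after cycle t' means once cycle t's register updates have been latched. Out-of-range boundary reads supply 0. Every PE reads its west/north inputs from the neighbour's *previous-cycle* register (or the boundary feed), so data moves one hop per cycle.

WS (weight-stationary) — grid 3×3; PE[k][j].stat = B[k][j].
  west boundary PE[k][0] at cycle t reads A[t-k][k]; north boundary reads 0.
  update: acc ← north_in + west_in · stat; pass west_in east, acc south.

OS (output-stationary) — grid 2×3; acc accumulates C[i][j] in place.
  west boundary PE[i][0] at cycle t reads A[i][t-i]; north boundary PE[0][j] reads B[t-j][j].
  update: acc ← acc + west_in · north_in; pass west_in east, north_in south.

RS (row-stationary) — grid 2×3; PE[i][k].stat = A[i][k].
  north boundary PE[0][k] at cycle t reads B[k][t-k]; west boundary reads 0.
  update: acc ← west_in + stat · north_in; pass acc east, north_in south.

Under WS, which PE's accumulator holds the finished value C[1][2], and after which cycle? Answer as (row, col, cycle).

WS — PE[2][2] is where C[1][2] collects:
  c0 r2c2: 0 / 0 / 0
  c1 r2c2: 0 / 0 / 0
  c2 r2c2: 0 / 0 / 0
  c3 r2c2: 0 / 0 / 0
  c4 r2c2: 18 / 2 / 18
  c5 r2c2: 21 / 9 / 21

(row, col, cycle) = (2, 2, 5)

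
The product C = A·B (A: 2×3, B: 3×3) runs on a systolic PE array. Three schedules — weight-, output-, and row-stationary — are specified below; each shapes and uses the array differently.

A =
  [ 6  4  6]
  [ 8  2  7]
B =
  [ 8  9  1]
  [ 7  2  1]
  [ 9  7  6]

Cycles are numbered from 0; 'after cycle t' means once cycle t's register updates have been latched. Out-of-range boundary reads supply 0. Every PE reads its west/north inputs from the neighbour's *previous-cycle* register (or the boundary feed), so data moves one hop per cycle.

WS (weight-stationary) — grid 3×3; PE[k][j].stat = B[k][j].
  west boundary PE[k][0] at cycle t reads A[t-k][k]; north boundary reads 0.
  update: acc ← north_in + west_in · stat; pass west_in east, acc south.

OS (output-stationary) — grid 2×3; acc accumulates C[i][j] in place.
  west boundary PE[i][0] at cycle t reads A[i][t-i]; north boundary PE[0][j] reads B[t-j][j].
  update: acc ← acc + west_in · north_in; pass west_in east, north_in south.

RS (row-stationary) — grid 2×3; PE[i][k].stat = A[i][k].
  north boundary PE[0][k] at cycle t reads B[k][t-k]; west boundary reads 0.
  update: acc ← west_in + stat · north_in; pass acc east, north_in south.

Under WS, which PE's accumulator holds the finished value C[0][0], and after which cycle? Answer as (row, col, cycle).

WS: C[0][0] accumulates in PE[2][0]:
  [0] (2,0) acc=0 (h:0 v:0)
  [1] (2,0) acc=0 (h:0 v:0)
  [2] (2,0) acc=130 (h:6 v:130)

(row, col, cycle) = (2, 0, 2)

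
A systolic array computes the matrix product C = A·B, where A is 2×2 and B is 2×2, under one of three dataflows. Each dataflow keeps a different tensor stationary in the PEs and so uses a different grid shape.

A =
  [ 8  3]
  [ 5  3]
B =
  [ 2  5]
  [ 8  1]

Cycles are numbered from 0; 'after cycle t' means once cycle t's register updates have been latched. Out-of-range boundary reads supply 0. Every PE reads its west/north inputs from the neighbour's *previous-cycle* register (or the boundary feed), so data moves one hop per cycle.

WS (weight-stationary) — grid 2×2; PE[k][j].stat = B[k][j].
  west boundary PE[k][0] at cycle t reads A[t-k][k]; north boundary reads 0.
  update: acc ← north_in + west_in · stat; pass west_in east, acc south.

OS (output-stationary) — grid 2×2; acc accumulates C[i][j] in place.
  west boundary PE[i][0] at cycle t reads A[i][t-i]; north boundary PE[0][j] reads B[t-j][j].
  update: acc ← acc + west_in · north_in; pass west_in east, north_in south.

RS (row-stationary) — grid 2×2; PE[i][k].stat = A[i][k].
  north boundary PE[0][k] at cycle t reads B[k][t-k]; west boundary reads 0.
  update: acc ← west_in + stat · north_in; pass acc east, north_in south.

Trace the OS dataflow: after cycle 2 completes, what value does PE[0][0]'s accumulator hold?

OS 2×2: PE[0][0] cycle-by-cycle (with neighbour feeds):
  @0  [0,0]  acc 16  |  →8  ↓2
  @1  [0,0]  acc 40  |  →3  ↓8
  @2  [0,0]  acc 40  |  →0  ↓0

PE[0][0].acc = 40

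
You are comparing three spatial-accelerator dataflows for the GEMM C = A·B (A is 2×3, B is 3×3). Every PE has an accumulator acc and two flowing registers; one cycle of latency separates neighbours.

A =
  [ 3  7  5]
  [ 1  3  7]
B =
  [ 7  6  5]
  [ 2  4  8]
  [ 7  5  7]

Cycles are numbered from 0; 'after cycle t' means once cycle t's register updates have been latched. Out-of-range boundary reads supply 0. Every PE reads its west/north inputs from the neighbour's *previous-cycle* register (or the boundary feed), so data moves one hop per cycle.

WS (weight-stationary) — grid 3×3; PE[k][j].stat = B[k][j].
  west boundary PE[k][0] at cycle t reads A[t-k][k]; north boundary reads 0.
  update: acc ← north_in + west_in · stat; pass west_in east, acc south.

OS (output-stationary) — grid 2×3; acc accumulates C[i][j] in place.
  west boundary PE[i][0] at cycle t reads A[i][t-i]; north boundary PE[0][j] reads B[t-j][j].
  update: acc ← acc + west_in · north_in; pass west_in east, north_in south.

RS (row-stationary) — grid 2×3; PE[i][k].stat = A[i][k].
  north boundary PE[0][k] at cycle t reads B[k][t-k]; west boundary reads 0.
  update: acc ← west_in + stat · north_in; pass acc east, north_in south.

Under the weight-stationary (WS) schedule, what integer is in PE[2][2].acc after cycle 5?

PE[2][2].acc = 78

Tracing WS — 3×3 array, target PE[2][2]:
  after 0 — PE[1][2] acc=0, pass-E 0, pass-S 0
  after 0 — PE[2][1] acc=0, pass-E 0, pass-S 0
  after 0 — PE[2][2] acc=0, pass-E 0, pass-S 0
  after 1 — PE[1][2] acc=0, pass-E 0, pass-S 0
  after 1 — PE[2][1] acc=0, pass-E 0, pass-S 0
  after 1 — PE[2][2] acc=0, pass-E 0, pass-S 0
  after 2 — PE[1][2] acc=0, pass-E 0, pass-S 0
  after 2 — PE[2][1] acc=0, pass-E 0, pass-S 0
  after 2 — PE[2][2] acc=0, pass-E 0, pass-S 0
  after 3 — PE[1][2] acc=71, pass-E 7, pass-S 71
  after 3 — PE[2][1] acc=71, pass-E 5, pass-S 71
  after 3 — PE[2][2] acc=0, pass-E 0, pass-S 0
  after 4 — PE[1][2] acc=29, pass-E 3, pass-S 29
  after 4 — PE[2][1] acc=53, pass-E 7, pass-S 53
  after 4 — PE[2][2] acc=106, pass-E 5, pass-S 106
  after 5 — PE[1][2] acc=0, pass-E 0, pass-S 0
  after 5 — PE[2][1] acc=0, pass-E 0, pass-S 0
  after 5 — PE[2][2] acc=78, pass-E 7, pass-S 78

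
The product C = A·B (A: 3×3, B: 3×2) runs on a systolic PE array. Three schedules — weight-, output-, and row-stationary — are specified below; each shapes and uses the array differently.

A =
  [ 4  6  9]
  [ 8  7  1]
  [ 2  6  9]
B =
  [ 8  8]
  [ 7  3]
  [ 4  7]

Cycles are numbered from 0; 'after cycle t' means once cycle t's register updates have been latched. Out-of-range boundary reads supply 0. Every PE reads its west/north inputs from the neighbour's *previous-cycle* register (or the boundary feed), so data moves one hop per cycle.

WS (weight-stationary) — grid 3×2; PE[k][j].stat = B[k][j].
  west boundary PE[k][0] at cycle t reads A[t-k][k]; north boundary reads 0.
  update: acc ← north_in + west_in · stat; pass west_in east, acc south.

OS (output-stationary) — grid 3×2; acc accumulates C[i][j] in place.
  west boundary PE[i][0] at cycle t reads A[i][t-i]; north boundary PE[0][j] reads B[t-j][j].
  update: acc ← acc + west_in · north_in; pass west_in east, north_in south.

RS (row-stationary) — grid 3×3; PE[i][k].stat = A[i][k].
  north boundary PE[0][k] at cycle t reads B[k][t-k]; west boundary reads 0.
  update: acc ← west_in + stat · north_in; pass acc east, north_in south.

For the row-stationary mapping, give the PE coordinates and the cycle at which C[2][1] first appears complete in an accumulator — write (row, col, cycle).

RS — PE[2][2] is where C[2][1] collects:
  after 0 — PE[2][2] acc=0, pass-E 0, pass-S 0
  after 1 — PE[2][2] acc=0, pass-E 0, pass-S 0
  after 2 — PE[2][2] acc=0, pass-E 0, pass-S 0
  after 3 — PE[2][2] acc=0, pass-E 0, pass-S 0
  after 4 — PE[2][2] acc=94, pass-E 94, pass-S 4
  after 5 — PE[2][2] acc=97, pass-E 97, pass-S 7

(row, col, cycle) = (2, 2, 5)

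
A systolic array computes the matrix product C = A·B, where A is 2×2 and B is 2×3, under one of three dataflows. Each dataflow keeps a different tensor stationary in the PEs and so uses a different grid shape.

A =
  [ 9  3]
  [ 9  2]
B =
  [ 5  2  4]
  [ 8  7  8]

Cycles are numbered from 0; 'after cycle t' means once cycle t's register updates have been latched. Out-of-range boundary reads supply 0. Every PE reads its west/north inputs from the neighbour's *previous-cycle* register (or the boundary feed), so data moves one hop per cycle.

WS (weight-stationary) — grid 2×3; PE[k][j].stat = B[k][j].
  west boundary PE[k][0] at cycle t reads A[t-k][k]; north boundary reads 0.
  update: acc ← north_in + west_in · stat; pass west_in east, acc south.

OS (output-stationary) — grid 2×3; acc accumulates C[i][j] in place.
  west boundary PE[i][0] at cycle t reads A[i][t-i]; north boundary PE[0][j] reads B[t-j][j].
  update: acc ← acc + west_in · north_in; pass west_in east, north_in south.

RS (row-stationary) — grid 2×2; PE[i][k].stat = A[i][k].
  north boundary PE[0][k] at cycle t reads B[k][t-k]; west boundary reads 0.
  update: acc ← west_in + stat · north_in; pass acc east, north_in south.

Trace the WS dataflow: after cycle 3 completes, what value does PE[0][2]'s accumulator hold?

WS (2×3). Following PE[0][2] plus its west/north inputs:
  0: (0,1).acc=0  regs=<0,0>
  0: (0,2).acc=0  regs=<0,0>
  1: (0,1).acc=18  regs=<9,18>
  1: (0,2).acc=0  regs=<0,0>
  2: (0,1).acc=18  regs=<9,18>
  2: (0,2).acc=36  regs=<9,36>
  3: (0,1).acc=0  regs=<0,0>
  3: (0,2).acc=36  regs=<9,36>

PE[0][2].acc = 36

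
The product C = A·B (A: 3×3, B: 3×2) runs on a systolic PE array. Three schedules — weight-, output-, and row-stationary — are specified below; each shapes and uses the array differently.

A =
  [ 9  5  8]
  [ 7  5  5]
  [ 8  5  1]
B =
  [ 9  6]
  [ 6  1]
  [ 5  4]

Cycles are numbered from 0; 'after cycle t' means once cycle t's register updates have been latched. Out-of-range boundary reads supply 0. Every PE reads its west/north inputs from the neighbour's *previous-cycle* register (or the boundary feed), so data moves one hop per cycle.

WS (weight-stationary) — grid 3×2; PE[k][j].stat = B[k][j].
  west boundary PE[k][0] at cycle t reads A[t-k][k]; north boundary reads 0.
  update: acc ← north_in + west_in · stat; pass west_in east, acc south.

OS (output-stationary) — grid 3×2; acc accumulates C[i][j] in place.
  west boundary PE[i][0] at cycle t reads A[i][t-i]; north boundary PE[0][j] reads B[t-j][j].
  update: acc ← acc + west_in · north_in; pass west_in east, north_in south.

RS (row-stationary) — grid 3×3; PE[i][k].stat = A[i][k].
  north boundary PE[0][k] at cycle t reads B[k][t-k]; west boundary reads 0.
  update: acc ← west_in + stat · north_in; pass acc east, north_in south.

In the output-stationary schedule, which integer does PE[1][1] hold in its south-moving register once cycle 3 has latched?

OS on a 3×2 grid — tracing PE[1][1] and its feeders:
  @0  [0,1]  acc 0  |  →0  ↓0
  @0  [1,0]  acc 0  |  →0  ↓0
  @0  [1,1]  acc 0  |  →0  ↓0
  @1  [0,1]  acc 54  |  →9  ↓6
  @1  [1,0]  acc 63  |  →7  ↓9
  @1  [1,1]  acc 0  |  →0  ↓0
  @2  [0,1]  acc 59  |  →5  ↓1
  @2  [1,0]  acc 93  |  →5  ↓6
  @2  [1,1]  acc 42  |  →7  ↓6
  @3  [0,1]  acc 91  |  →8  ↓4
  @3  [1,0]  acc 118  |  →5  ↓5
  @3  [1,1]  acc 47  |  →5  ↓1

register = 1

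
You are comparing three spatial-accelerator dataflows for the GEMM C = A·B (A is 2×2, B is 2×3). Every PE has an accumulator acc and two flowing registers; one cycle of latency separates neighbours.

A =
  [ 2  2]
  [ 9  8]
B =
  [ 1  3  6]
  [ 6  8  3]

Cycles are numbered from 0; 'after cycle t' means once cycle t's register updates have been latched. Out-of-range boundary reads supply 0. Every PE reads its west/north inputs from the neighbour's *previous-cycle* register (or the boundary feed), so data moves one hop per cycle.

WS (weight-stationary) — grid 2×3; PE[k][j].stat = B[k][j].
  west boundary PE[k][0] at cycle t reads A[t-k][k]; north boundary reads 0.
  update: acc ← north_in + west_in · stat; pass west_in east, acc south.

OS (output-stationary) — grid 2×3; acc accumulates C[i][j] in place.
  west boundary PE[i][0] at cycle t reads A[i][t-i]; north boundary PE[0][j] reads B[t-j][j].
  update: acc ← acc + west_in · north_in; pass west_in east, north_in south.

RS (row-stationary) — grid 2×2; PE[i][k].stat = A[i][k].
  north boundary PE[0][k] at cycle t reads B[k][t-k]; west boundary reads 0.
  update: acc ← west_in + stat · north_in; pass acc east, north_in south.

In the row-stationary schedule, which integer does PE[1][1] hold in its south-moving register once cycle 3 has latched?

register = 8

RS on a 2×2 grid — tracing PE[1][1] and its feeders:
  [0] (0,1) acc=0 (h:0 v:0)
  [0] (1,0) acc=0 (h:0 v:0)
  [0] (1,1) acc=0 (h:0 v:0)
  [1] (0,1) acc=14 (h:14 v:6)
  [1] (1,0) acc=9 (h:9 v:1)
  [1] (1,1) acc=0 (h:0 v:0)
  [2] (0,1) acc=22 (h:22 v:8)
  [2] (1,0) acc=27 (h:27 v:3)
  [2] (1,1) acc=57 (h:57 v:6)
  [3] (0,1) acc=18 (h:18 v:3)
  [3] (1,0) acc=54 (h:54 v:6)
  [3] (1,1) acc=91 (h:91 v:8)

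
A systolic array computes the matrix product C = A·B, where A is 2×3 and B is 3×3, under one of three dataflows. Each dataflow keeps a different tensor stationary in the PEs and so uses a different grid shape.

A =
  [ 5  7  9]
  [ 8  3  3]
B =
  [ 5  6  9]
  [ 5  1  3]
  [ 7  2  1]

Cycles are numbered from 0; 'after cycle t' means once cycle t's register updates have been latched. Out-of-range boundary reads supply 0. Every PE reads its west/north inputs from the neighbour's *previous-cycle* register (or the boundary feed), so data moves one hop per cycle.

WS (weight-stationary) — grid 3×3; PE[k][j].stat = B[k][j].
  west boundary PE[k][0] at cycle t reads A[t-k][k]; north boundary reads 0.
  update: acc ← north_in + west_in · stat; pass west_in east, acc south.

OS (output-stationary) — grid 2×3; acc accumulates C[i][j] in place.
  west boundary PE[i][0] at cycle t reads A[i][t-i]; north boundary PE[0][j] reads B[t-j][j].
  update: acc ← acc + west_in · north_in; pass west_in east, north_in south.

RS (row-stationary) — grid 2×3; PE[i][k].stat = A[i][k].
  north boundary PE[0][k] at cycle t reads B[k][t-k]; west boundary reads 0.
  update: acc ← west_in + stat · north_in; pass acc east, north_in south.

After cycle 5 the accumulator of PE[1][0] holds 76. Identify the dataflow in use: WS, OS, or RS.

WS (3×3 grid), PE[1][0]:
  @0  [1,0]  acc 0  |  →0  ↓0
  @1  [1,0]  acc 60  |  →7  ↓60
  @2  [1,0]  acc 55  |  →3  ↓55
  @3  [1,0]  acc 0  |  →0  ↓0
  @4  [1,0]  acc 0  |  →0  ↓0
  @5  [1,0]  acc 0  |  →0  ↓0
OS (2×3 grid), PE[1][0]:
  @0  [1,0]  acc 0  |  →0  ↓0
  @1  [1,0]  acc 40  |  →8  ↓5
  @2  [1,0]  acc 55  |  →3  ↓5
  @3  [1,0]  acc 76  |  →3  ↓7
  @4  [1,0]  acc 76  |  →0  ↓0
  @5  [1,0]  acc 76  |  →0  ↓0
RS (2×3 grid), PE[1][0]:
  @0  [1,0]  acc 0  |  →0  ↓0
  @1  [1,0]  acc 40  |  →40  ↓5
  @2  [1,0]  acc 48  |  →48  ↓6
  @3  [1,0]  acc 72  |  →72  ↓9
  @4  [1,0]  acc 0  |  →0  ↓0
  @5  [1,0]  acc 0  |  →0  ↓0

dataflow = OS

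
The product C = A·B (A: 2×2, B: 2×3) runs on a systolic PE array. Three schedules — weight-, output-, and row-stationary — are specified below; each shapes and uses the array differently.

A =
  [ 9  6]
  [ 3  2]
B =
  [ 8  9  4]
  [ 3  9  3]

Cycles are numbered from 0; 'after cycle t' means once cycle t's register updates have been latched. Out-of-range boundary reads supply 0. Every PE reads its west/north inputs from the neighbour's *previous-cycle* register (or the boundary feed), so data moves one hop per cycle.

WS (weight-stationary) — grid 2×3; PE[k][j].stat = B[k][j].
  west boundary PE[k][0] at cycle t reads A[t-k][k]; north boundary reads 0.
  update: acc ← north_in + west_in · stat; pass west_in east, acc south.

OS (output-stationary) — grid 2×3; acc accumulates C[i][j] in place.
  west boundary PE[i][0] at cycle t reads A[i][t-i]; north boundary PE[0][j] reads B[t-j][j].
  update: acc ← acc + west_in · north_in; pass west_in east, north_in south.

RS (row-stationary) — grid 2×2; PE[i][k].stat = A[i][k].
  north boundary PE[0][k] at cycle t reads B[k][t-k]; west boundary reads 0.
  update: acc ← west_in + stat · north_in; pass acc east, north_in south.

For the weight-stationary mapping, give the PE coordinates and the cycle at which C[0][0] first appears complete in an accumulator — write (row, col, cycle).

(row, col, cycle) = (1, 0, 1)

Under WS, C[0][0] lands at PE[1][0]:
  0: (1,0).acc=0  regs=<0,0>
  1: (1,0).acc=90  regs=<6,90>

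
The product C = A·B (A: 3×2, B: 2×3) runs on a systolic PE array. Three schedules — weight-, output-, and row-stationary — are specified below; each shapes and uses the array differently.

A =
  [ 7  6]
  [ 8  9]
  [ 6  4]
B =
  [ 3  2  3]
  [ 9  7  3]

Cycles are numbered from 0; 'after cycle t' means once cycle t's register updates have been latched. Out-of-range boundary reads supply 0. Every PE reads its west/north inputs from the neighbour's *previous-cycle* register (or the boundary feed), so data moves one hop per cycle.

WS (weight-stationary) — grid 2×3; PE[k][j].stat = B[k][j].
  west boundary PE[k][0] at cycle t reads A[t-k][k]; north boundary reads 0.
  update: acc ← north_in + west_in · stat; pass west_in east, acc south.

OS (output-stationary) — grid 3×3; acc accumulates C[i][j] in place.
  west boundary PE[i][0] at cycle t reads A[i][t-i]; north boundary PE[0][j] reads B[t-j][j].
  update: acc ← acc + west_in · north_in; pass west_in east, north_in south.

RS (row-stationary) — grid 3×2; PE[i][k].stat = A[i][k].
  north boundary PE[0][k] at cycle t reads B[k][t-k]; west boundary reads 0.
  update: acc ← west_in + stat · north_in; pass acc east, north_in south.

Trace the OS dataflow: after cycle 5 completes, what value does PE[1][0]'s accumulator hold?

Tracing OS — 3×3 array, target PE[1][0]:
  t=0 PE[0][0]: acc=21 h=7 v=3
  t=0 PE[1][0]: acc=0 h=0 v=0
  t=1 PE[0][0]: acc=75 h=6 v=9
  t=1 PE[1][0]: acc=24 h=8 v=3
  t=2 PE[0][0]: acc=75 h=0 v=0
  t=2 PE[1][0]: acc=105 h=9 v=9
  t=3 PE[0][0]: acc=75 h=0 v=0
  t=3 PE[1][0]: acc=105 h=0 v=0
  t=4 PE[0][0]: acc=75 h=0 v=0
  t=4 PE[1][0]: acc=105 h=0 v=0
  t=5 PE[0][0]: acc=75 h=0 v=0
  t=5 PE[1][0]: acc=105 h=0 v=0

PE[1][0].acc = 105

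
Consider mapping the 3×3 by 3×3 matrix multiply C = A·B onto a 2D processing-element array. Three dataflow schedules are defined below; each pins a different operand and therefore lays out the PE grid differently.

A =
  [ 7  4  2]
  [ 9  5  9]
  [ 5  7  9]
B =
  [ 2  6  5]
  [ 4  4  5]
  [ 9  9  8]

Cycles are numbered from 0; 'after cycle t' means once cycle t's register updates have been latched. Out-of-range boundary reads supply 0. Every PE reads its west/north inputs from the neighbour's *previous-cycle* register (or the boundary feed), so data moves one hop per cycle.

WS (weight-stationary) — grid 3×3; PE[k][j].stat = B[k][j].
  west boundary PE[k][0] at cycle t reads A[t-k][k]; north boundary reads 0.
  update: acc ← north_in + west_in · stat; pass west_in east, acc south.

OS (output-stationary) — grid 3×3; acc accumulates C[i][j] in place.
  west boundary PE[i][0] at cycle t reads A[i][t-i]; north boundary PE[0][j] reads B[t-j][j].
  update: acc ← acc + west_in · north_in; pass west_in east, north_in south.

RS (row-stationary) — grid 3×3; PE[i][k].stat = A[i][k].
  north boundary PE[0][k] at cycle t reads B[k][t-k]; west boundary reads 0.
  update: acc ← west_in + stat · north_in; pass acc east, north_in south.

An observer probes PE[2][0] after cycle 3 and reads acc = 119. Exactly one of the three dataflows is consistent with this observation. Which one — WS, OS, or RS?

dataflow = WS

— WS: 3×3; PE[2][0] trace:
  t=0 PE[2][0]: acc=0 h=0 v=0
  t=1 PE[2][0]: acc=0 h=0 v=0
  t=2 PE[2][0]: acc=48 h=2 v=48
  t=3 PE[2][0]: acc=119 h=9 v=119
— OS: 3×3; PE[2][0] trace:
  t=0 PE[2][0]: acc=0 h=0 v=0
  t=1 PE[2][0]: acc=0 h=0 v=0
  t=2 PE[2][0]: acc=10 h=5 v=2
  t=3 PE[2][0]: acc=38 h=7 v=4
— RS: 3×3; PE[2][0] trace:
  t=0 PE[2][0]: acc=0 h=0 v=0
  t=1 PE[2][0]: acc=0 h=0 v=0
  t=2 PE[2][0]: acc=10 h=10 v=2
  t=3 PE[2][0]: acc=30 h=30 v=6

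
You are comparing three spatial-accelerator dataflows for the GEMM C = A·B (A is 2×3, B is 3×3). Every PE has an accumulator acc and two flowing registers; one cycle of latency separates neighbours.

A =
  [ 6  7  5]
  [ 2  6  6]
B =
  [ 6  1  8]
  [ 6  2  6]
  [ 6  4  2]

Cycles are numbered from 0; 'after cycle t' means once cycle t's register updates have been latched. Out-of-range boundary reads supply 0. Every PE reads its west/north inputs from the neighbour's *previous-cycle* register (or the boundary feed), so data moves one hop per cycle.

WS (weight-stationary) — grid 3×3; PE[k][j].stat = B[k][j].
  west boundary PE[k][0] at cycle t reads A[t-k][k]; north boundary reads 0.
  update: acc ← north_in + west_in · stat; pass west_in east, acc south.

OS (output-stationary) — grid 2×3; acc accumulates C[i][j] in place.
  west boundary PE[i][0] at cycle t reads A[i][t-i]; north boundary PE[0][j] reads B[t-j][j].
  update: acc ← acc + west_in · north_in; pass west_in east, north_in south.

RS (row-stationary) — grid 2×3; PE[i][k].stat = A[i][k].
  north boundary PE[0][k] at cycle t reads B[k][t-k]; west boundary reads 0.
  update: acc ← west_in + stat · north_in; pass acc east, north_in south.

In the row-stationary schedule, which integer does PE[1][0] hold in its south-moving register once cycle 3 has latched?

RS (2×3). Following PE[1][0] plus its west/north inputs:
  @0  [0,0]  acc 36  |  →36  ↓6
  @0  [1,0]  acc 0  |  →0  ↓0
  @1  [0,0]  acc 6  |  →6  ↓1
  @1  [1,0]  acc 12  |  →12  ↓6
  @2  [0,0]  acc 48  |  →48  ↓8
  @2  [1,0]  acc 2  |  →2  ↓1
  @3  [0,0]  acc 0  |  →0  ↓0
  @3  [1,0]  acc 16  |  →16  ↓8

register = 8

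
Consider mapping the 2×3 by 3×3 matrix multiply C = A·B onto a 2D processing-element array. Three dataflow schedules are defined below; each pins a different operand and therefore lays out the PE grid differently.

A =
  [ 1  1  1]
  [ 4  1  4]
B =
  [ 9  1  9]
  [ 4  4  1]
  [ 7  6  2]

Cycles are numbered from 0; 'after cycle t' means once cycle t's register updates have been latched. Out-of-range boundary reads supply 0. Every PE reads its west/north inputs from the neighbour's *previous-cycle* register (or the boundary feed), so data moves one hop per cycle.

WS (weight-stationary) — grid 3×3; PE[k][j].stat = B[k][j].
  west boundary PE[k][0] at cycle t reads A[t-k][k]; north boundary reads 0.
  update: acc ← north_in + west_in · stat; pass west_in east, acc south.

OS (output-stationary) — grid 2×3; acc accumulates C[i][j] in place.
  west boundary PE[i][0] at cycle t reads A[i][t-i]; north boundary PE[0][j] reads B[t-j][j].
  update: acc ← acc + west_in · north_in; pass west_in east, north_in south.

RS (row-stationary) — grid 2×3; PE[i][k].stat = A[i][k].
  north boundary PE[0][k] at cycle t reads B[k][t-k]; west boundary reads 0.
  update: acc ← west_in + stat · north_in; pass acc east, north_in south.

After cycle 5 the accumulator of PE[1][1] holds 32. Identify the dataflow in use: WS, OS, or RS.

dataflow = OS

— WS: 3×3; PE[1][1] trace:
  0: (1,1).acc=0  regs=<0,0>
  1: (1,1).acc=0  regs=<0,0>
  2: (1,1).acc=5  regs=<1,5>
  3: (1,1).acc=8  regs=<1,8>
  4: (1,1).acc=0  regs=<0,0>
  5: (1,1).acc=0  regs=<0,0>
— OS: 2×3; PE[1][1] trace:
  0: (1,1).acc=0  regs=<0,0>
  1: (1,1).acc=0  regs=<0,0>
  2: (1,1).acc=4  regs=<4,1>
  3: (1,1).acc=8  regs=<1,4>
  4: (1,1).acc=32  regs=<4,6>
  5: (1,1).acc=32  regs=<0,0>
— RS: 2×3; PE[1][1] trace:
  0: (1,1).acc=0  regs=<0,0>
  1: (1,1).acc=0  regs=<0,0>
  2: (1,1).acc=40  regs=<40,4>
  3: (1,1).acc=8  regs=<8,4>
  4: (1,1).acc=37  regs=<37,1>
  5: (1,1).acc=0  regs=<0,0>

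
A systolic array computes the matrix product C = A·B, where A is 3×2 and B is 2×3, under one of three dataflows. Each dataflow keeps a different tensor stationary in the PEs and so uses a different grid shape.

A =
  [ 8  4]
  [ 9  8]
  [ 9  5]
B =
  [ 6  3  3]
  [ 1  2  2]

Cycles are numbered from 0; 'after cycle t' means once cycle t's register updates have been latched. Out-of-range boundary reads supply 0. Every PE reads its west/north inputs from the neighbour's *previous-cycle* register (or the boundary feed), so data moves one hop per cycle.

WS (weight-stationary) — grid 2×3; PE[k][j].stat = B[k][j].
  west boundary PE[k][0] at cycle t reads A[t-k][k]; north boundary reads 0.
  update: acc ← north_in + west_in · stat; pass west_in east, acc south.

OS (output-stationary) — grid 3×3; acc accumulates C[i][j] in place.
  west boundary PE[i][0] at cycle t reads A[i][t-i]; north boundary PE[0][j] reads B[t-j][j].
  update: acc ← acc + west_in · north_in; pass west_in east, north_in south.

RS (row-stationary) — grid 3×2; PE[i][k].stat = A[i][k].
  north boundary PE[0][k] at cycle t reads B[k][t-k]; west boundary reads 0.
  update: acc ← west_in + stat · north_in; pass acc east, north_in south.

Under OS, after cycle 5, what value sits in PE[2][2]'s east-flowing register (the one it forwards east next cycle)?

OS (3×3). Following PE[2][2] plus its west/north inputs:
  cycle 0: PE[1][2] → acc 0, east 0, south 0
  cycle 0: PE[2][1] → acc 0, east 0, south 0
  cycle 0: PE[2][2] → acc 0, east 0, south 0
  cycle 1: PE[1][2] → acc 0, east 0, south 0
  cycle 1: PE[2][1] → acc 0, east 0, south 0
  cycle 1: PE[2][2] → acc 0, east 0, south 0
  cycle 2: PE[1][2] → acc 0, east 0, south 0
  cycle 2: PE[2][1] → acc 0, east 0, south 0
  cycle 2: PE[2][2] → acc 0, east 0, south 0
  cycle 3: PE[1][2] → acc 27, east 9, south 3
  cycle 3: PE[2][1] → acc 27, east 9, south 3
  cycle 3: PE[2][2] → acc 0, east 0, south 0
  cycle 4: PE[1][2] → acc 43, east 8, south 2
  cycle 4: PE[2][1] → acc 37, east 5, south 2
  cycle 4: PE[2][2] → acc 27, east 9, south 3
  cycle 5: PE[1][2] → acc 43, east 0, south 0
  cycle 5: PE[2][1] → acc 37, east 0, south 0
  cycle 5: PE[2][2] → acc 37, east 5, south 2

register = 5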